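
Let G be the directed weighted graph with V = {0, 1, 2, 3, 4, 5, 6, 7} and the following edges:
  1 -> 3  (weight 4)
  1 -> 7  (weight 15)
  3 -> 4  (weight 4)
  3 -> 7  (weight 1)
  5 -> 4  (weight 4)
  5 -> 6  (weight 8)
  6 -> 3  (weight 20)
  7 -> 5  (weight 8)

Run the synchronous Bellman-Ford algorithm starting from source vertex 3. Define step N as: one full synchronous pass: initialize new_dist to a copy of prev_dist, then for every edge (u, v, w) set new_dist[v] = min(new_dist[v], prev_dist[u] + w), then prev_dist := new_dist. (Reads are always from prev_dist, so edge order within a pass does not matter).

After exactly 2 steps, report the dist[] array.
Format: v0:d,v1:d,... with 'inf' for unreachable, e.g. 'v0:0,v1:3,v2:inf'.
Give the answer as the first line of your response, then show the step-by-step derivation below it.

v0:inf,v1:inf,v2:inf,v3:0,v4:4,v5:9,v6:inf,v7:1

step 1: dist = v0:inf,v1:inf,v2:inf,v3:0,v4:4,v5:inf,v6:inf,v7:1
step 2: dist = v0:inf,v1:inf,v2:inf,v3:0,v4:4,v5:9,v6:inf,v7:1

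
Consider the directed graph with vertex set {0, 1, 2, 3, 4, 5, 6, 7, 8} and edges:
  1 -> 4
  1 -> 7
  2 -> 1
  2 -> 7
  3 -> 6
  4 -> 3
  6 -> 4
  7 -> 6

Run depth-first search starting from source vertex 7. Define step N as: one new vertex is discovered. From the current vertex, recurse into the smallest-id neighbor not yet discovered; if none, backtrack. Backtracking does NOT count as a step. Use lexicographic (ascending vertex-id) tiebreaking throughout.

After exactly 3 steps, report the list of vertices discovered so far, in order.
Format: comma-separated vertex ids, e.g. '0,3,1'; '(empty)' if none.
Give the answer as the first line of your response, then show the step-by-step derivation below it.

7,6,4

step 1: discover 7; path=7; order=7
step 2: discover 6; path=7>6; order=7,6
step 3: discover 4; path=7>6>4; order=7,6,4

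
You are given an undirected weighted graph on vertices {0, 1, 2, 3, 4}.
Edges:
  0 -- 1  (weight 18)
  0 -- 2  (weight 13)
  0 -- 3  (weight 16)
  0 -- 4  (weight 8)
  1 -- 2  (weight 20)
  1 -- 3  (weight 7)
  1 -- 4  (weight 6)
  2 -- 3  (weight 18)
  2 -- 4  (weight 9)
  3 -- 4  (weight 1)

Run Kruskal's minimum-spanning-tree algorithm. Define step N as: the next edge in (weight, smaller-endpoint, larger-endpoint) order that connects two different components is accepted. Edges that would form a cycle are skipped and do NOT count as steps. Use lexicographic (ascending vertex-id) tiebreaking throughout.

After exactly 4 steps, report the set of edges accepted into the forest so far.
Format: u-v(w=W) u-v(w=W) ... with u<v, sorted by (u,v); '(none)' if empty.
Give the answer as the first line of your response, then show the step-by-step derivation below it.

0-4(w=8) 1-4(w=6) 2-4(w=9) 3-4(w=1)

step 1: add edge 3-4 (w=1); MST = {3-4(w=1)}
step 2: add edge 1-4 (w=6); MST = {1-4(w=6) 3-4(w=1)}
step 3: add edge 0-4 (w=8); MST = {0-4(w=8) 1-4(w=6) 3-4(w=1)}
step 4: add edge 2-4 (w=9); MST = {0-4(w=8) 1-4(w=6) 2-4(w=9) 3-4(w=1)}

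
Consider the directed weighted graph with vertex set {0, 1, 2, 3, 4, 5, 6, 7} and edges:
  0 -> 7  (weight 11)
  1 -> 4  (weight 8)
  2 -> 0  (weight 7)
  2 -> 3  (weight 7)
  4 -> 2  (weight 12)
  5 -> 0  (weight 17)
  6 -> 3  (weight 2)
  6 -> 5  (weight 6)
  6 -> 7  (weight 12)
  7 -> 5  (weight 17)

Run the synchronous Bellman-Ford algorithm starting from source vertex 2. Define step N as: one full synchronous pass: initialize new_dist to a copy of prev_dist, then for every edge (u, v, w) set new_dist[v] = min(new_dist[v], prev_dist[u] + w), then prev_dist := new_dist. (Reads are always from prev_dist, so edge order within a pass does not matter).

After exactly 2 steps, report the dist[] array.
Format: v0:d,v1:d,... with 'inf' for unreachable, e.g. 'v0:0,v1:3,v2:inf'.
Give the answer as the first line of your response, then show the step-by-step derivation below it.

v0:7,v1:inf,v2:0,v3:7,v4:inf,v5:inf,v6:inf,v7:18

step 1: dist = v0:7,v1:inf,v2:0,v3:7,v4:inf,v5:inf,v6:inf,v7:inf
step 2: dist = v0:7,v1:inf,v2:0,v3:7,v4:inf,v5:inf,v6:inf,v7:18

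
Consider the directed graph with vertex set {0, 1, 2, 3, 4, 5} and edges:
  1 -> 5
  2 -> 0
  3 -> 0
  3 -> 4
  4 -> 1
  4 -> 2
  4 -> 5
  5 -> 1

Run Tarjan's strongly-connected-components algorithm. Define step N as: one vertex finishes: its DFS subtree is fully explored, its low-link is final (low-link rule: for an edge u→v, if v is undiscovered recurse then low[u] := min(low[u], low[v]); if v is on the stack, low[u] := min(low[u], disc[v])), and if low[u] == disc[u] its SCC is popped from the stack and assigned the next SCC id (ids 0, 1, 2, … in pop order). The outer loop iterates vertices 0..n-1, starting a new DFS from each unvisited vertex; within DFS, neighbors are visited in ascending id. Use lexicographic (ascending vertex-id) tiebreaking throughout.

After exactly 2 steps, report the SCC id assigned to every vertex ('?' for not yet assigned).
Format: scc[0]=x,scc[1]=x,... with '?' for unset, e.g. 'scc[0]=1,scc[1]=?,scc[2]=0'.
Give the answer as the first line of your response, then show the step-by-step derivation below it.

scc[0]=0,scc[1]=?,scc[2]=?,scc[3]=?,scc[4]=?,scc[5]=?

step 1: low=(low[0]=0,low[1]=?,low[2]=?,low[3]=?,low[4]=?,low[5]=?); scc=(scc[0]=0,scc[1]=?,scc[2]=?,scc[3]=?,scc[4]=?,scc[5]=?)
step 2: low=(low[0]=0,low[1]=1,low[2]=?,low[3]=?,low[4]=?,low[5]=1); scc=(scc[0]=0,scc[1]=?,scc[2]=?,scc[3]=?,scc[4]=?,scc[5]=?)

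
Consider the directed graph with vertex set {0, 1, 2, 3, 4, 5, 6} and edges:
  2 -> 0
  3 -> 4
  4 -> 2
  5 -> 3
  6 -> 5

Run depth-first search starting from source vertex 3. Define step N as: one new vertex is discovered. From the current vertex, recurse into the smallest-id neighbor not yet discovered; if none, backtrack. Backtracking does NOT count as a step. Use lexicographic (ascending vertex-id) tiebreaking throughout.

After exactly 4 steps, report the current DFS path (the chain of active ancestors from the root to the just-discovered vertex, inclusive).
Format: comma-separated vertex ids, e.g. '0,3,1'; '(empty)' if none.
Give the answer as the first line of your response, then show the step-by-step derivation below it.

3,4,2,0

step 1: discover 3; path=3; order=3
step 2: discover 4; path=3>4; order=3,4
step 3: discover 2; path=3>4>2; order=3,4,2
step 4: discover 0; path=3>4>2>0; order=3,4,2,0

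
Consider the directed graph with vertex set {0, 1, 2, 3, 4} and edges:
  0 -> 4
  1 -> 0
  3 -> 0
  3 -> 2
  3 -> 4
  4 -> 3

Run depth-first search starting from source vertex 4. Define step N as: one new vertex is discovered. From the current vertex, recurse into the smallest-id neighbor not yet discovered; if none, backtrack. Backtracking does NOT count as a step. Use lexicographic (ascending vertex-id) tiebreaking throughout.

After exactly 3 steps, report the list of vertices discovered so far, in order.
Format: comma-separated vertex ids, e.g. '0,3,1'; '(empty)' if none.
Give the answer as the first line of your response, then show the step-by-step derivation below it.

4,3,0

step 1: discover 4; path=4; order=4
step 2: discover 3; path=4>3; order=4,3
step 3: discover 0; path=4>3>0; order=4,3,0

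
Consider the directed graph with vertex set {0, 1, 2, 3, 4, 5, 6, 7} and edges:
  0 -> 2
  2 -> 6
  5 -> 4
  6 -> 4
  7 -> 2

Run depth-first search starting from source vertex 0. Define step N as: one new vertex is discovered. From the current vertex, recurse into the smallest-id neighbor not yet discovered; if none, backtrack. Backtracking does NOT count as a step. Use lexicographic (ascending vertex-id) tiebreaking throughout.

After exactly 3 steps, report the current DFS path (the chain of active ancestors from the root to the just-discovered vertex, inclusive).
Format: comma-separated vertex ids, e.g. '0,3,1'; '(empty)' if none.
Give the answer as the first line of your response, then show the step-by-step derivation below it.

0,2,6

step 1: discover 0; path=0; order=0
step 2: discover 2; path=0>2; order=0,2
step 3: discover 6; path=0>2>6; order=0,2,6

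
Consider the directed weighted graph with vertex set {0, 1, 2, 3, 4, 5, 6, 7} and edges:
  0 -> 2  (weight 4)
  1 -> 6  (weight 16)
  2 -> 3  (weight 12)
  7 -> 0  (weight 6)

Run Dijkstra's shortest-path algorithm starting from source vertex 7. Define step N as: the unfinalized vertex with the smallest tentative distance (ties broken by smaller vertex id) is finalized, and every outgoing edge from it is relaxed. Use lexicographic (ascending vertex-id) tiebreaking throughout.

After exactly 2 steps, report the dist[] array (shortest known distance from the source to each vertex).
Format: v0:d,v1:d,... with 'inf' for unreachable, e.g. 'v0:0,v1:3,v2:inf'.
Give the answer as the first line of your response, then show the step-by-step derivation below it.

v0:6,v1:inf,v2:10,v3:inf,v4:inf,v5:inf,v6:inf,v7:0

step 1: dist = v0:6,v1:inf,v2:inf,v3:inf,v4:inf,v5:inf,v6:inf,v7:0
step 2: dist = v0:6,v1:inf,v2:10,v3:inf,v4:inf,v5:inf,v6:inf,v7:0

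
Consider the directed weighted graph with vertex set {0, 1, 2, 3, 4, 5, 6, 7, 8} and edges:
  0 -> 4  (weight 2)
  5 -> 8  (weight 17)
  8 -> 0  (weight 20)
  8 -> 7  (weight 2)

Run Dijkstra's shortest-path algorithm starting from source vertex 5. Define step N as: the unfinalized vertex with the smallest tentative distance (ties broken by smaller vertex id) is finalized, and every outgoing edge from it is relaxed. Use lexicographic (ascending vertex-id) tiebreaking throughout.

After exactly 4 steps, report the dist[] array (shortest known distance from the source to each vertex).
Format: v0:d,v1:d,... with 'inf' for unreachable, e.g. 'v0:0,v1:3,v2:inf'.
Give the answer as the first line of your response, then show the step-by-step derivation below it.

v0:37,v1:inf,v2:inf,v3:inf,v4:39,v5:0,v6:inf,v7:19,v8:17

step 1: dist = v0:inf,v1:inf,v2:inf,v3:inf,v4:inf,v5:0,v6:inf,v7:inf,v8:17
step 2: dist = v0:37,v1:inf,v2:inf,v3:inf,v4:inf,v5:0,v6:inf,v7:19,v8:17
step 3: dist = v0:37,v1:inf,v2:inf,v3:inf,v4:inf,v5:0,v6:inf,v7:19,v8:17
step 4: dist = v0:37,v1:inf,v2:inf,v3:inf,v4:39,v5:0,v6:inf,v7:19,v8:17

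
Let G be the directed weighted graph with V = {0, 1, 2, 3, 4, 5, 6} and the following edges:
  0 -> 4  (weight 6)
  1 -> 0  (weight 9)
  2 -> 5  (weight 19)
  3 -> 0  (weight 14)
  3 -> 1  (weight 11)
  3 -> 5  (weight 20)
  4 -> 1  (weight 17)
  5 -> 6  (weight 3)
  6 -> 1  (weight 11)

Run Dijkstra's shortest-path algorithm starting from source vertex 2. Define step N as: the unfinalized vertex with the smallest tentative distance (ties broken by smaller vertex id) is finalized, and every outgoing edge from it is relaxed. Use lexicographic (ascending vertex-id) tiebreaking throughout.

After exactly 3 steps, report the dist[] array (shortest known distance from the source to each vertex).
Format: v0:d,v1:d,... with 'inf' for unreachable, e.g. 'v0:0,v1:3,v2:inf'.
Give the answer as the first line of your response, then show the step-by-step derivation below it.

v0:inf,v1:33,v2:0,v3:inf,v4:inf,v5:19,v6:22

step 1: dist = v0:inf,v1:inf,v2:0,v3:inf,v4:inf,v5:19,v6:inf
step 2: dist = v0:inf,v1:inf,v2:0,v3:inf,v4:inf,v5:19,v6:22
step 3: dist = v0:inf,v1:33,v2:0,v3:inf,v4:inf,v5:19,v6:22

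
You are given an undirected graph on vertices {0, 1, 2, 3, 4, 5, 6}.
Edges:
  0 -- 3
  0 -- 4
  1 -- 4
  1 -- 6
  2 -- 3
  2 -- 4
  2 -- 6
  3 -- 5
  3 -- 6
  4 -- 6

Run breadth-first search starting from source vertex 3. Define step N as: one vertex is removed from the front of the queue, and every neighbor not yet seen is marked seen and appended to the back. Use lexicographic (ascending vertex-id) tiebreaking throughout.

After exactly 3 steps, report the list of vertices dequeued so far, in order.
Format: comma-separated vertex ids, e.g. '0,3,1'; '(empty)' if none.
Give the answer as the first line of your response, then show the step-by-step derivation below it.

3,0,2

step 1: dequeue 3; queue=[0,2,5,6]; order=3
step 2: dequeue 0; queue=[2,5,6,4]; order=3,0
step 3: dequeue 2; queue=[5,6,4]; order=3,0,2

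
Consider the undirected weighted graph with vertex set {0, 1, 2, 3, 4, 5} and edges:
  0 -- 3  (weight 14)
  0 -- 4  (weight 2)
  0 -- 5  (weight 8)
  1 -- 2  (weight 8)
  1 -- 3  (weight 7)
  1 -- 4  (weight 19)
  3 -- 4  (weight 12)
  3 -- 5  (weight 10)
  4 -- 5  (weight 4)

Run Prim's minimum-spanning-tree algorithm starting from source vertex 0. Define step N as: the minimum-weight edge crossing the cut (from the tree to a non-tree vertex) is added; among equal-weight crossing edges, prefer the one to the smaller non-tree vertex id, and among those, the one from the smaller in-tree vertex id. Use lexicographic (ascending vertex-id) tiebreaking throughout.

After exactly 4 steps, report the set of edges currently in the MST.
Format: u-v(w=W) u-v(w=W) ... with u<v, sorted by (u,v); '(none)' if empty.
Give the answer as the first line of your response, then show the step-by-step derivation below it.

0-4(w=2) 1-3(w=7) 3-5(w=10) 4-5(w=4)

step 1: add edge 0-4 (w=2); MST = {0-4(w=2)}
step 2: add edge 4-5 (w=4); MST = {0-4(w=2) 4-5(w=4)}
step 3: add edge 3-5 (w=10); MST = {0-4(w=2) 3-5(w=10) 4-5(w=4)}
step 4: add edge 1-3 (w=7); MST = {0-4(w=2) 1-3(w=7) 3-5(w=10) 4-5(w=4)}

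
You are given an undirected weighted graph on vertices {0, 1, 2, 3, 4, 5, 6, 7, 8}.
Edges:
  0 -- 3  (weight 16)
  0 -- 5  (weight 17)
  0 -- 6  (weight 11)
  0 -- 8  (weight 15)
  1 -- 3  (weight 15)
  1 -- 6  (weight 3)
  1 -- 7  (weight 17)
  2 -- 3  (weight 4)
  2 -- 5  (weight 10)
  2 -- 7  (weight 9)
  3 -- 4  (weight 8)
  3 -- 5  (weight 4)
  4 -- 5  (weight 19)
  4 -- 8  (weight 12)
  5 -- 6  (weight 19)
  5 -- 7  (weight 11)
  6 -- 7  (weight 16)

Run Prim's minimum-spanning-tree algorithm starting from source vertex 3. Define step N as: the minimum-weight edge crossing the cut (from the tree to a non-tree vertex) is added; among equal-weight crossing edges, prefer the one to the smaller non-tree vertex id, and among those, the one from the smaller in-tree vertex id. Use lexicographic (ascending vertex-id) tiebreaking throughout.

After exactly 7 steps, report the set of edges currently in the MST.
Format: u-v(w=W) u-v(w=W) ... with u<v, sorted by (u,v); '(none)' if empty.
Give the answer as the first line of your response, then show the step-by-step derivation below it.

0-6(w=11) 0-8(w=15) 2-3(w=4) 2-7(w=9) 3-4(w=8) 3-5(w=4) 4-8(w=12)

step 1: add edge 2-3 (w=4); MST = {2-3(w=4)}
step 2: add edge 3-5 (w=4); MST = {2-3(w=4) 3-5(w=4)}
step 3: add edge 3-4 (w=8); MST = {2-3(w=4) 3-4(w=8) 3-5(w=4)}
step 4: add edge 2-7 (w=9); MST = {2-3(w=4) 2-7(w=9) 3-4(w=8) 3-5(w=4)}
step 5: add edge 4-8 (w=12); MST = {2-3(w=4) 2-7(w=9) 3-4(w=8) 3-5(w=4) 4-8(w=12)}
step 6: add edge 0-8 (w=15); MST = {0-8(w=15) 2-3(w=4) 2-7(w=9) 3-4(w=8) 3-5(w=4) 4-8(w=12)}
step 7: add edge 0-6 (w=11); MST = {0-6(w=11) 0-8(w=15) 2-3(w=4) 2-7(w=9) 3-4(w=8) 3-5(w=4) 4-8(w=12)}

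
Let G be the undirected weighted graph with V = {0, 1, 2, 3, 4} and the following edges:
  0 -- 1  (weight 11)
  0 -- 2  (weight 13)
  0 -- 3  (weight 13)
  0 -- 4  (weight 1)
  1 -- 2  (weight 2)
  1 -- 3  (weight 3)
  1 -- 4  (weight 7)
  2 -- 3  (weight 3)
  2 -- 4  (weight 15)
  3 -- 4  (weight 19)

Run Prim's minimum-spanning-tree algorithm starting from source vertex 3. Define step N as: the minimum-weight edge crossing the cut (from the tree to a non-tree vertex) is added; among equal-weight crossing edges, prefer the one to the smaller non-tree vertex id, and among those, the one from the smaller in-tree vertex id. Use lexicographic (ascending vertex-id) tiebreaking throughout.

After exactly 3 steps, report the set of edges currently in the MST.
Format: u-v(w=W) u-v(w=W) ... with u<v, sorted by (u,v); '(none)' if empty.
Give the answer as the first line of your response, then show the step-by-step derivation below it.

1-2(w=2) 1-3(w=3) 1-4(w=7)

step 1: add edge 1-3 (w=3); MST = {1-3(w=3)}
step 2: add edge 1-2 (w=2); MST = {1-2(w=2) 1-3(w=3)}
step 3: add edge 1-4 (w=7); MST = {1-2(w=2) 1-3(w=3) 1-4(w=7)}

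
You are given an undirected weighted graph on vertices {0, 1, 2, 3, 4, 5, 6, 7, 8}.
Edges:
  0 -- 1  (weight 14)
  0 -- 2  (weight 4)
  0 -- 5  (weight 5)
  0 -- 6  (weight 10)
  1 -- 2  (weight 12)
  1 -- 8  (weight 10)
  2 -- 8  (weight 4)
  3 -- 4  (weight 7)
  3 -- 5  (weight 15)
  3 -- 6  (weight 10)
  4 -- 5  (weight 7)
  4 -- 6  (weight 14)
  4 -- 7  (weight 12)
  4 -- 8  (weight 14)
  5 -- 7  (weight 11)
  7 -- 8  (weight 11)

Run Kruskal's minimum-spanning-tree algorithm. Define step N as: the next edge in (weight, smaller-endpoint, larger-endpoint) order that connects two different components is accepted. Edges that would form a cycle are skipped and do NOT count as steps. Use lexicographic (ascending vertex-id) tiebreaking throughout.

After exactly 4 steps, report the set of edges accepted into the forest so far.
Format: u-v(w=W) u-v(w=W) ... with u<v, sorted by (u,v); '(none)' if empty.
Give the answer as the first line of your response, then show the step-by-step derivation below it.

0-2(w=4) 0-5(w=5) 2-8(w=4) 3-4(w=7)

step 1: add edge 0-2 (w=4); MST = {0-2(w=4)}
step 2: add edge 2-8 (w=4); MST = {0-2(w=4) 2-8(w=4)}
step 3: add edge 0-5 (w=5); MST = {0-2(w=4) 0-5(w=5) 2-8(w=4)}
step 4: add edge 3-4 (w=7); MST = {0-2(w=4) 0-5(w=5) 2-8(w=4) 3-4(w=7)}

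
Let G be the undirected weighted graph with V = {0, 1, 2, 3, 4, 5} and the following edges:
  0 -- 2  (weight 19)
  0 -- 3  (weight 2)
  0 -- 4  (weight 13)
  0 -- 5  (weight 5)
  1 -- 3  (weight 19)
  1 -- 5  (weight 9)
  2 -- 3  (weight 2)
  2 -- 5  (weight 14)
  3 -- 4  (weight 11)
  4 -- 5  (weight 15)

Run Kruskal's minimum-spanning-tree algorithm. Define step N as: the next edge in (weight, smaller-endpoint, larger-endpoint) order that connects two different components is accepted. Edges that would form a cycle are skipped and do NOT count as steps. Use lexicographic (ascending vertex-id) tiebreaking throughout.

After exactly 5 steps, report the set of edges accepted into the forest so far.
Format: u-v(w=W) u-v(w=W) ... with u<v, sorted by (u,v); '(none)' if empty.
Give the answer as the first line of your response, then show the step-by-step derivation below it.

0-3(w=2) 0-5(w=5) 1-5(w=9) 2-3(w=2) 3-4(w=11)

step 1: add edge 0-3 (w=2); MST = {0-3(w=2)}
step 2: add edge 2-3 (w=2); MST = {0-3(w=2) 2-3(w=2)}
step 3: add edge 0-5 (w=5); MST = {0-3(w=2) 0-5(w=5) 2-3(w=2)}
step 4: add edge 1-5 (w=9); MST = {0-3(w=2) 0-5(w=5) 1-5(w=9) 2-3(w=2)}
step 5: add edge 3-4 (w=11); MST = {0-3(w=2) 0-5(w=5) 1-5(w=9) 2-3(w=2) 3-4(w=11)}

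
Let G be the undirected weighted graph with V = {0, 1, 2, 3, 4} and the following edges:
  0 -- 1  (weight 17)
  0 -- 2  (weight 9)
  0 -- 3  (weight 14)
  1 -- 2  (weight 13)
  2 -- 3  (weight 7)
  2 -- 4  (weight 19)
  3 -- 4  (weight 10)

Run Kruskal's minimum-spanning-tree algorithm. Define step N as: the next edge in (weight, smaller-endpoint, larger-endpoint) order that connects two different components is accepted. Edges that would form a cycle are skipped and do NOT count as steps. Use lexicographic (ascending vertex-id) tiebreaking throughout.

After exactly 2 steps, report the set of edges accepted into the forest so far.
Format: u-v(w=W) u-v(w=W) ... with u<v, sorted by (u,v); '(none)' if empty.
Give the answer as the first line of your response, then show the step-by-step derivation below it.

0-2(w=9) 2-3(w=7)

step 1: add edge 2-3 (w=7); MST = {2-3(w=7)}
step 2: add edge 0-2 (w=9); MST = {0-2(w=9) 2-3(w=7)}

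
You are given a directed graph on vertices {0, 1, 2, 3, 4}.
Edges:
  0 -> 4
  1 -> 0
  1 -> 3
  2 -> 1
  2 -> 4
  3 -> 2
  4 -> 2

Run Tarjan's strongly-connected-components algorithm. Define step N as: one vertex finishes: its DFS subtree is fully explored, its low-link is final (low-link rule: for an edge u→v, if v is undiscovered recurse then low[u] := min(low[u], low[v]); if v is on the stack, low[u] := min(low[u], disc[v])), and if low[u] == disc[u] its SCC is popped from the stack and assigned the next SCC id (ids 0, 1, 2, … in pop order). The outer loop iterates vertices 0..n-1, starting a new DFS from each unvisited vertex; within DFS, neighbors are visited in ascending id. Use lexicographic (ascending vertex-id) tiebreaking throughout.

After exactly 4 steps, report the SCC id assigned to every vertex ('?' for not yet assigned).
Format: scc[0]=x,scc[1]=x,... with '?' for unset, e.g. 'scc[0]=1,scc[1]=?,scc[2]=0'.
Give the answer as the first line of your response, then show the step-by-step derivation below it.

scc[0]=?,scc[1]=?,scc[2]=?,scc[3]=?,scc[4]=?

step 1: low=(low[0]=0,low[1]=0,low[2]=2,low[3]=2,low[4]=1); scc=(scc[0]=?,scc[1]=?,scc[2]=?,scc[3]=?,scc[4]=?)
step 2: low=(low[0]=0,low[1]=0,low[2]=2,low[3]=2,low[4]=1); scc=(scc[0]=?,scc[1]=?,scc[2]=?,scc[3]=?,scc[4]=?)
step 3: low=(low[0]=0,low[1]=0,low[2]=0,low[3]=2,low[4]=1); scc=(scc[0]=?,scc[1]=?,scc[2]=?,scc[3]=?,scc[4]=?)
step 4: low=(low[0]=0,low[1]=0,low[2]=0,low[3]=2,low[4]=0); scc=(scc[0]=?,scc[1]=?,scc[2]=?,scc[3]=?,scc[4]=?)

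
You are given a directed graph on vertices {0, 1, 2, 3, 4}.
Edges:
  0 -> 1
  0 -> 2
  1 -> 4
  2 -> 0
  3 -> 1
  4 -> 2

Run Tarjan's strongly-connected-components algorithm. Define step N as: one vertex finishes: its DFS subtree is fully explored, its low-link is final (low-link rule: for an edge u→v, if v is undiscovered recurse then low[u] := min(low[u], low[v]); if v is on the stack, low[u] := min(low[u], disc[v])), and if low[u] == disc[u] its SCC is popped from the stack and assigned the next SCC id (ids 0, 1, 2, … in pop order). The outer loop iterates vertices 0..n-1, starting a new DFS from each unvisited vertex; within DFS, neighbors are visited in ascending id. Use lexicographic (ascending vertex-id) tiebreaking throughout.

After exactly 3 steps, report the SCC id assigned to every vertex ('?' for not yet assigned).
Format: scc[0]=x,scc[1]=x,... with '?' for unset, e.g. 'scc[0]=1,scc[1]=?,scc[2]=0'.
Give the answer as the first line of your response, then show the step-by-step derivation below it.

scc[0]=?,scc[1]=?,scc[2]=?,scc[3]=?,scc[4]=?

step 1: low=(low[0]=0,low[1]=1,low[2]=0,low[3]=?,low[4]=2); scc=(scc[0]=?,scc[1]=?,scc[2]=?,scc[3]=?,scc[4]=?)
step 2: low=(low[0]=0,low[1]=1,low[2]=0,low[3]=?,low[4]=0); scc=(scc[0]=?,scc[1]=?,scc[2]=?,scc[3]=?,scc[4]=?)
step 3: low=(low[0]=0,low[1]=0,low[2]=0,low[3]=?,low[4]=0); scc=(scc[0]=?,scc[1]=?,scc[2]=?,scc[3]=?,scc[4]=?)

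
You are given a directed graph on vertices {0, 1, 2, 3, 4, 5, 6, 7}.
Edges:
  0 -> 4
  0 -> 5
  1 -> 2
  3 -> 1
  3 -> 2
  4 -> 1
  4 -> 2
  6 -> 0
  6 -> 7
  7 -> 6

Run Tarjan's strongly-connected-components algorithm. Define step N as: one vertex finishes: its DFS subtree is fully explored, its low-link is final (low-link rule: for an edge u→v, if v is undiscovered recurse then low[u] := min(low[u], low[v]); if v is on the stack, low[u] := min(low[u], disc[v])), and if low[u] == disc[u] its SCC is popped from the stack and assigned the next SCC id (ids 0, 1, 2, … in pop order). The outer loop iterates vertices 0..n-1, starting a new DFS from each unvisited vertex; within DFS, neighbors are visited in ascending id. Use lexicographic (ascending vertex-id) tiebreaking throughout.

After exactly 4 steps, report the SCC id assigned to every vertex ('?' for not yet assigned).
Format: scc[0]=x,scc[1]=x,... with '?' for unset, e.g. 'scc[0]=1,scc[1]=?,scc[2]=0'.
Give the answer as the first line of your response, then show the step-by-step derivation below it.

scc[0]=?,scc[1]=1,scc[2]=0,scc[3]=?,scc[4]=2,scc[5]=3,scc[6]=?,scc[7]=?

step 1: low=(low[0]=0,low[1]=2,low[2]=3,low[3]=?,low[4]=1,low[5]=?,low[6]=?,low[7]=?); scc=(scc[0]=?,scc[1]=?,scc[2]=0,scc[3]=?,scc[4]=?,scc[5]=?,scc[6]=?,scc[7]=?)
step 2: low=(low[0]=0,low[1]=2,low[2]=3,low[3]=?,low[4]=1,low[5]=?,low[6]=?,low[7]=?); scc=(scc[0]=?,scc[1]=1,scc[2]=0,scc[3]=?,scc[4]=?,scc[5]=?,scc[6]=?,scc[7]=?)
step 3: low=(low[0]=0,low[1]=2,low[2]=3,low[3]=?,low[4]=1,low[5]=?,low[6]=?,low[7]=?); scc=(scc[0]=?,scc[1]=1,scc[2]=0,scc[3]=?,scc[4]=2,scc[5]=?,scc[6]=?,scc[7]=?)
step 4: low=(low[0]=0,low[1]=2,low[2]=3,low[3]=?,low[4]=1,low[5]=4,low[6]=?,low[7]=?); scc=(scc[0]=?,scc[1]=1,scc[2]=0,scc[3]=?,scc[4]=2,scc[5]=3,scc[6]=?,scc[7]=?)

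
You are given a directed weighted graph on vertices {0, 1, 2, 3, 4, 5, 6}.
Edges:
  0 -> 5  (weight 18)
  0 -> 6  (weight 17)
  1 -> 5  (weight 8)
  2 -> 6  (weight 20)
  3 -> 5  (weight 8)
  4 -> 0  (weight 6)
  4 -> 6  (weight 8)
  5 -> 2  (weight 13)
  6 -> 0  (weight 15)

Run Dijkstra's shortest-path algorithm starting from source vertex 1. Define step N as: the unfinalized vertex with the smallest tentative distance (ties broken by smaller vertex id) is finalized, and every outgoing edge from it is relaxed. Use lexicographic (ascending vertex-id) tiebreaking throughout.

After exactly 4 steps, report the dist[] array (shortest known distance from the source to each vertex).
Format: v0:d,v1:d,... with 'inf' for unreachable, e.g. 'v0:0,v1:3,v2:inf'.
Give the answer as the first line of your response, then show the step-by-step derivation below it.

v0:56,v1:0,v2:21,v3:inf,v4:inf,v5:8,v6:41

step 1: dist = v0:inf,v1:0,v2:inf,v3:inf,v4:inf,v5:8,v6:inf
step 2: dist = v0:inf,v1:0,v2:21,v3:inf,v4:inf,v5:8,v6:inf
step 3: dist = v0:inf,v1:0,v2:21,v3:inf,v4:inf,v5:8,v6:41
step 4: dist = v0:56,v1:0,v2:21,v3:inf,v4:inf,v5:8,v6:41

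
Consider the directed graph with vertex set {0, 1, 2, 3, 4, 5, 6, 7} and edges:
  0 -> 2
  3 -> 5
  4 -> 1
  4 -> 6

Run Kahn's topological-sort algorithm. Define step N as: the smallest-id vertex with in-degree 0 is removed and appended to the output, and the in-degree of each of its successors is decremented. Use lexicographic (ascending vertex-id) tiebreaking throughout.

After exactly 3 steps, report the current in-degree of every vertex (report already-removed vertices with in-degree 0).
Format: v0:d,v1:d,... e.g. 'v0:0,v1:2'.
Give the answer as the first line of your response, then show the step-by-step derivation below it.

v0:0,v1:1,v2:0,v3:0,v4:0,v5:0,v6:1,v7:0

step 1: output 0; order=[0]; indeg=(0,1,0,0,0,1,1,0)
step 2: output 2; order=[0,2]; indeg=(0,1,0,0,0,1,1,0)
step 3: output 3; order=[0,2,3]; indeg=(0,1,0,0,0,0,1,0)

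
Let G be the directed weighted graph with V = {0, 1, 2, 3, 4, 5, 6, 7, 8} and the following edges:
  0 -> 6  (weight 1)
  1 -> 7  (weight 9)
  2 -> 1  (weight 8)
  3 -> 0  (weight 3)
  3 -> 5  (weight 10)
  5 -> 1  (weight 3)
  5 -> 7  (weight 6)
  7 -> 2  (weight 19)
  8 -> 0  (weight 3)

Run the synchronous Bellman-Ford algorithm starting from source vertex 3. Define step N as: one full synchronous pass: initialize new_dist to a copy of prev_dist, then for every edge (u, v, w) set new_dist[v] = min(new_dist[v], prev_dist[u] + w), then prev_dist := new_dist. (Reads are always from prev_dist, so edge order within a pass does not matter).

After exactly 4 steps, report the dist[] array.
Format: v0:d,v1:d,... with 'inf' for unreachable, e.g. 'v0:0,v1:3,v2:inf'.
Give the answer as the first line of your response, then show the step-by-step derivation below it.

v0:3,v1:13,v2:35,v3:0,v4:inf,v5:10,v6:4,v7:16,v8:inf

step 1: dist = v0:3,v1:inf,v2:inf,v3:0,v4:inf,v5:10,v6:inf,v7:inf,v8:inf
step 2: dist = v0:3,v1:13,v2:inf,v3:0,v4:inf,v5:10,v6:4,v7:16,v8:inf
step 3: dist = v0:3,v1:13,v2:35,v3:0,v4:inf,v5:10,v6:4,v7:16,v8:inf
step 4: dist = v0:3,v1:13,v2:35,v3:0,v4:inf,v5:10,v6:4,v7:16,v8:inf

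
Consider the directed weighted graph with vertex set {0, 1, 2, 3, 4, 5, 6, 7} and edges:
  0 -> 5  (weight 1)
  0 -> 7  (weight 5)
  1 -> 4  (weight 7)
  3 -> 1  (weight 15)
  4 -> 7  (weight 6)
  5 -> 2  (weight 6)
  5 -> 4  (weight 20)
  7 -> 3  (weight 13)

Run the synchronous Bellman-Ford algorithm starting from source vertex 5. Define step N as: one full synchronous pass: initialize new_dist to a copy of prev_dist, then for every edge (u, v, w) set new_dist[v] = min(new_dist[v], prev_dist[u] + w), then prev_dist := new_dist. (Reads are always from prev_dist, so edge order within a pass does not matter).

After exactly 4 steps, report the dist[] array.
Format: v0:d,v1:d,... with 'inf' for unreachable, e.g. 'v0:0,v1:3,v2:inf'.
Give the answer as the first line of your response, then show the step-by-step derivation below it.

v0:inf,v1:54,v2:6,v3:39,v4:20,v5:0,v6:inf,v7:26

step 1: dist = v0:inf,v1:inf,v2:6,v3:inf,v4:20,v5:0,v6:inf,v7:inf
step 2: dist = v0:inf,v1:inf,v2:6,v3:inf,v4:20,v5:0,v6:inf,v7:26
step 3: dist = v0:inf,v1:inf,v2:6,v3:39,v4:20,v5:0,v6:inf,v7:26
step 4: dist = v0:inf,v1:54,v2:6,v3:39,v4:20,v5:0,v6:inf,v7:26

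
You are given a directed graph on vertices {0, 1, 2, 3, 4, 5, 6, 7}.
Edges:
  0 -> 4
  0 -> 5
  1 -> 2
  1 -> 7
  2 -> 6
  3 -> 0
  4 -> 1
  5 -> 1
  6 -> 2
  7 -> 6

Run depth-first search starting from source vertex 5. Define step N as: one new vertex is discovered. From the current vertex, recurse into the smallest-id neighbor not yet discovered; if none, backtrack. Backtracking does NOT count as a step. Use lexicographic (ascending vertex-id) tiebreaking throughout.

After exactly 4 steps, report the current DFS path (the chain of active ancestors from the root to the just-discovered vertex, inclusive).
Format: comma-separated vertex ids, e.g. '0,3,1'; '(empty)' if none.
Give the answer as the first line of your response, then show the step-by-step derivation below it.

5,1,2,6

step 1: discover 5; path=5; order=5
step 2: discover 1; path=5>1; order=5,1
step 3: discover 2; path=5>1>2; order=5,1,2
step 4: discover 6; path=5>1>2>6; order=5,1,2,6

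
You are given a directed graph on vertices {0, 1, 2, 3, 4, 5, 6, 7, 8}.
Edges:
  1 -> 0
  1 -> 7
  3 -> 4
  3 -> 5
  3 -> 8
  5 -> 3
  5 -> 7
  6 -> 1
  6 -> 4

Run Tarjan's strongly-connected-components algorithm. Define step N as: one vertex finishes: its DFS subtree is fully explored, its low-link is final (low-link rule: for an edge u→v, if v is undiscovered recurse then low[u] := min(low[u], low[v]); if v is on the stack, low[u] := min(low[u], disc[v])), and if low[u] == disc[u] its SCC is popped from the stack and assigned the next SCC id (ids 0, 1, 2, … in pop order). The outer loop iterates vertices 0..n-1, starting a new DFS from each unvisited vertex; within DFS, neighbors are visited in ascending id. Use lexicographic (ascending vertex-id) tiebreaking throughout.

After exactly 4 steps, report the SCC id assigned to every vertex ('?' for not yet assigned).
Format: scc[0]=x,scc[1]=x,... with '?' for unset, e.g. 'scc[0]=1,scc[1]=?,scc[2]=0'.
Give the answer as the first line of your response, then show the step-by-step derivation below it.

scc[0]=0,scc[1]=2,scc[2]=3,scc[3]=?,scc[4]=?,scc[5]=?,scc[6]=?,scc[7]=1,scc[8]=?

step 1: low=(low[0]=0,low[1]=?,low[2]=?,low[3]=?,low[4]=?,low[5]=?,low[6]=?,low[7]=?,low[8]=?); scc=(scc[0]=0,scc[1]=?,scc[2]=?,scc[3]=?,scc[4]=?,scc[5]=?,scc[6]=?,scc[7]=?,scc[8]=?)
step 2: low=(low[0]=0,low[1]=1,low[2]=?,low[3]=?,low[4]=?,low[5]=?,low[6]=?,low[7]=2,low[8]=?); scc=(scc[0]=0,scc[1]=?,scc[2]=?,scc[3]=?,scc[4]=?,scc[5]=?,scc[6]=?,scc[7]=1,scc[8]=?)
step 3: low=(low[0]=0,low[1]=1,low[2]=?,low[3]=?,low[4]=?,low[5]=?,low[6]=?,low[7]=2,low[8]=?); scc=(scc[0]=0,scc[1]=2,scc[2]=?,scc[3]=?,scc[4]=?,scc[5]=?,scc[6]=?,scc[7]=1,scc[8]=?)
step 4: low=(low[0]=0,low[1]=1,low[2]=3,low[3]=?,low[4]=?,low[5]=?,low[6]=?,low[7]=2,low[8]=?); scc=(scc[0]=0,scc[1]=2,scc[2]=3,scc[3]=?,scc[4]=?,scc[5]=?,scc[6]=?,scc[7]=1,scc[8]=?)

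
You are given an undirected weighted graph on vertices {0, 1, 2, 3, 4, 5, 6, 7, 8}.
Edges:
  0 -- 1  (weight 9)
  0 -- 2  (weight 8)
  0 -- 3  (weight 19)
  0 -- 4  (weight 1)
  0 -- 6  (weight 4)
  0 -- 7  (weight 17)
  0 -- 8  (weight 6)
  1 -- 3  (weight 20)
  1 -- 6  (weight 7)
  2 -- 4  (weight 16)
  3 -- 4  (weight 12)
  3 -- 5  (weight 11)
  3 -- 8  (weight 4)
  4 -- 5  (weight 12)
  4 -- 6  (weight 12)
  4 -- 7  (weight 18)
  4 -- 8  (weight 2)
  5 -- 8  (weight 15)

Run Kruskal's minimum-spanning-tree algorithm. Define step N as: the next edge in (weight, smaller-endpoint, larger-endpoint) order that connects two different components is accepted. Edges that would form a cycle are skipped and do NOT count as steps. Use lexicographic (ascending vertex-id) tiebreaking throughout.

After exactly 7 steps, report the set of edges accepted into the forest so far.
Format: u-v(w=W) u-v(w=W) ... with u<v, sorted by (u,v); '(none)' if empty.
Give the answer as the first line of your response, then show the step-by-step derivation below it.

0-2(w=8) 0-4(w=1) 0-6(w=4) 1-6(w=7) 3-5(w=11) 3-8(w=4) 4-8(w=2)

step 1: add edge 0-4 (w=1); MST = {0-4(w=1)}
step 2: add edge 4-8 (w=2); MST = {0-4(w=1) 4-8(w=2)}
step 3: add edge 0-6 (w=4); MST = {0-4(w=1) 0-6(w=4) 4-8(w=2)}
step 4: add edge 3-8 (w=4); MST = {0-4(w=1) 0-6(w=4) 3-8(w=4) 4-8(w=2)}
step 5: add edge 1-6 (w=7); MST = {0-4(w=1) 0-6(w=4) 1-6(w=7) 3-8(w=4) 4-8(w=2)}
step 6: add edge 0-2 (w=8); MST = {0-2(w=8) 0-4(w=1) 0-6(w=4) 1-6(w=7) 3-8(w=4) 4-8(w=2)}
step 7: add edge 3-5 (w=11); MST = {0-2(w=8) 0-4(w=1) 0-6(w=4) 1-6(w=7) 3-5(w=11) 3-8(w=4) 4-8(w=2)}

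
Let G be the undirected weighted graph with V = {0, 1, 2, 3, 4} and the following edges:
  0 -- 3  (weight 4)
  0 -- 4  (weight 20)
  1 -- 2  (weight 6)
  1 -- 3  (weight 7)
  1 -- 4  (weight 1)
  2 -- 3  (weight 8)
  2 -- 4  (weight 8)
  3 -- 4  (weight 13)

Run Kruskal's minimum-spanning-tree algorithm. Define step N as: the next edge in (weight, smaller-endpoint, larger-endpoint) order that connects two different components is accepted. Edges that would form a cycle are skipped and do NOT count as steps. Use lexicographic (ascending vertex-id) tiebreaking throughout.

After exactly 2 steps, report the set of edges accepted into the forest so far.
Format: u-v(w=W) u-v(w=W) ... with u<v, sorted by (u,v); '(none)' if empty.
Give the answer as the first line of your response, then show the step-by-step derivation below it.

0-3(w=4) 1-4(w=1)

step 1: add edge 1-4 (w=1); MST = {1-4(w=1)}
step 2: add edge 0-3 (w=4); MST = {0-3(w=4) 1-4(w=1)}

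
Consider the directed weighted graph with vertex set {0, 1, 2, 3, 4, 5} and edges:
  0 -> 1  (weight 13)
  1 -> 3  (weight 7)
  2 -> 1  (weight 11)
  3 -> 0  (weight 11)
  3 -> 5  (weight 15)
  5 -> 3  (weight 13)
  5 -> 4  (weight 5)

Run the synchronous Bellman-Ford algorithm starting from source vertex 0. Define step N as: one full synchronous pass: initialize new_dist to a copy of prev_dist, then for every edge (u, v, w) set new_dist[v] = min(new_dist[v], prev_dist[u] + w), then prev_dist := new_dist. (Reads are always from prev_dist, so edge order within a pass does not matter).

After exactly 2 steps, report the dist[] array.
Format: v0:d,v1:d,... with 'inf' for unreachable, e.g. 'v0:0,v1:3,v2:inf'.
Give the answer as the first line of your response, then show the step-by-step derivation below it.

v0:0,v1:13,v2:inf,v3:20,v4:inf,v5:inf

step 1: dist = v0:0,v1:13,v2:inf,v3:inf,v4:inf,v5:inf
step 2: dist = v0:0,v1:13,v2:inf,v3:20,v4:inf,v5:inf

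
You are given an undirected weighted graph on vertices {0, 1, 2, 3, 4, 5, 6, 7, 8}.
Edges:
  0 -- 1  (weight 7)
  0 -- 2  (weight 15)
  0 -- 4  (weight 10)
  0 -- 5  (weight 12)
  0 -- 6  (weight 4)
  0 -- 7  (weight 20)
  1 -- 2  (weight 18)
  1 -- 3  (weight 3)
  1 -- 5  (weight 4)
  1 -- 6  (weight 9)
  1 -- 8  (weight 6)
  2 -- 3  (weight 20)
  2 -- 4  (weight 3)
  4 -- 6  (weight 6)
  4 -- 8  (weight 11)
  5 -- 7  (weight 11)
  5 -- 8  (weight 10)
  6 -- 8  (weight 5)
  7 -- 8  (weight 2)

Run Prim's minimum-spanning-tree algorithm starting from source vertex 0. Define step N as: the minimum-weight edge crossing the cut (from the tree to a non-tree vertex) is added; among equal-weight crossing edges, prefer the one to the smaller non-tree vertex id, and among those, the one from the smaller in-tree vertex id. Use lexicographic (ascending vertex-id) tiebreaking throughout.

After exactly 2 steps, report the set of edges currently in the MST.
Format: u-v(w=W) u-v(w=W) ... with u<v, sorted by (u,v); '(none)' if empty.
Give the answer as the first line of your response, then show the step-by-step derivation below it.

0-6(w=4) 6-8(w=5)

step 1: add edge 0-6 (w=4); MST = {0-6(w=4)}
step 2: add edge 6-8 (w=5); MST = {0-6(w=4) 6-8(w=5)}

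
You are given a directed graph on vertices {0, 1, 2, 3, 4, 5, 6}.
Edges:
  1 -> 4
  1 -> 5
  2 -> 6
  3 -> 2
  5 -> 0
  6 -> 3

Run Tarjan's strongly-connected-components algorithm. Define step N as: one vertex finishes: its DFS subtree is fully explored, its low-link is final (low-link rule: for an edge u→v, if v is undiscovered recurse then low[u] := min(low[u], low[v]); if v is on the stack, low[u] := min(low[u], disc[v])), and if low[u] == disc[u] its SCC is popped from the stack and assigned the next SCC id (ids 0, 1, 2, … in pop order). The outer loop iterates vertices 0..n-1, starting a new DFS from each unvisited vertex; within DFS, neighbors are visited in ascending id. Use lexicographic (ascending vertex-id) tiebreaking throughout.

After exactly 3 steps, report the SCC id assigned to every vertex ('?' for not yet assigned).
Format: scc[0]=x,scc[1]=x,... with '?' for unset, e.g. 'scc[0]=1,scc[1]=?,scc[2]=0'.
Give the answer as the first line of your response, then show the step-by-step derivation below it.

scc[0]=0,scc[1]=?,scc[2]=?,scc[3]=?,scc[4]=1,scc[5]=2,scc[6]=?

step 1: low=(low[0]=0,low[1]=?,low[2]=?,low[3]=?,low[4]=?,low[5]=?,low[6]=?); scc=(scc[0]=0,scc[1]=?,scc[2]=?,scc[3]=?,scc[4]=?,scc[5]=?,scc[6]=?)
step 2: low=(low[0]=0,low[1]=1,low[2]=?,low[3]=?,low[4]=2,low[5]=?,low[6]=?); scc=(scc[0]=0,scc[1]=?,scc[2]=?,scc[3]=?,scc[4]=1,scc[5]=?,scc[6]=?)
step 3: low=(low[0]=0,low[1]=1,low[2]=?,low[3]=?,low[4]=2,low[5]=3,low[6]=?); scc=(scc[0]=0,scc[1]=?,scc[2]=?,scc[3]=?,scc[4]=1,scc[5]=2,scc[6]=?)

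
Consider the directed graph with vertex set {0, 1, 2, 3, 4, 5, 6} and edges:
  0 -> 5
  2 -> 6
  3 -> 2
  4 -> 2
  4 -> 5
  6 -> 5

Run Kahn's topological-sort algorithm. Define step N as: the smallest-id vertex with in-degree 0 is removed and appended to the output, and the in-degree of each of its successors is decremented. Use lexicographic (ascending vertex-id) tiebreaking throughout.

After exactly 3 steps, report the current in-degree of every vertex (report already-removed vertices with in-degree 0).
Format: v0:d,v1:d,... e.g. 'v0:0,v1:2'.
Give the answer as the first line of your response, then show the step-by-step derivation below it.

v0:0,v1:0,v2:1,v3:0,v4:0,v5:2,v6:1

step 1: output 0; order=[0]; indeg=(0,0,2,0,0,2,1)
step 2: output 1; order=[0,1]; indeg=(0,0,2,0,0,2,1)
step 3: output 3; order=[0,1,3]; indeg=(0,0,1,0,0,2,1)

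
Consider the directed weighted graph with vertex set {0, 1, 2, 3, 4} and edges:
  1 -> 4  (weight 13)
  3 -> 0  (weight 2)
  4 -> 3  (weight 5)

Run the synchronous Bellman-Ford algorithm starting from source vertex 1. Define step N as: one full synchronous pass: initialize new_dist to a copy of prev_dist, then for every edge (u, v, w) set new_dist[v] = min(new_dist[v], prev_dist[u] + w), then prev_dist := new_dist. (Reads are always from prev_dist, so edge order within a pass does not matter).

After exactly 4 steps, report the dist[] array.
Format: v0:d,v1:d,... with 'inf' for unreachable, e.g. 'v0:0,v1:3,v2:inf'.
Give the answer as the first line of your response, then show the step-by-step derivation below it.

v0:20,v1:0,v2:inf,v3:18,v4:13

step 1: dist = v0:inf,v1:0,v2:inf,v3:inf,v4:13
step 2: dist = v0:inf,v1:0,v2:inf,v3:18,v4:13
step 3: dist = v0:20,v1:0,v2:inf,v3:18,v4:13
step 4: dist = v0:20,v1:0,v2:inf,v3:18,v4:13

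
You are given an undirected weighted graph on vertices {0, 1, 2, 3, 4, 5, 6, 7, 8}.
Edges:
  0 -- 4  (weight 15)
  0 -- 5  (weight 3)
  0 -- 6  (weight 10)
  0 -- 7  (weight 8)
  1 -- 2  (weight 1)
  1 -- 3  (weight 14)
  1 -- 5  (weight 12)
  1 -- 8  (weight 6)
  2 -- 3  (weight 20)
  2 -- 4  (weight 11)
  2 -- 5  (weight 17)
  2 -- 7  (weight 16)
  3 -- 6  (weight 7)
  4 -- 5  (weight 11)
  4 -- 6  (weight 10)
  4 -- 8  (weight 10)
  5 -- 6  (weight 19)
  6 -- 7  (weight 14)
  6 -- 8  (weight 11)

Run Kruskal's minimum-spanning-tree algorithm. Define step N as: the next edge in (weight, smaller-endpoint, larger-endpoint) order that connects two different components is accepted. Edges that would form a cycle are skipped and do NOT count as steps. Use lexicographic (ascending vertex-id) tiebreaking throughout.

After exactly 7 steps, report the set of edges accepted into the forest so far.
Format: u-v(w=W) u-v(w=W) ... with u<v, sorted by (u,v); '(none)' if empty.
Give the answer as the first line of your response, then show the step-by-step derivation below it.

0-5(w=3) 0-6(w=10) 0-7(w=8) 1-2(w=1) 1-8(w=6) 3-6(w=7) 4-6(w=10)

step 1: add edge 1-2 (w=1); MST = {1-2(w=1)}
step 2: add edge 0-5 (w=3); MST = {0-5(w=3) 1-2(w=1)}
step 3: add edge 1-8 (w=6); MST = {0-5(w=3) 1-2(w=1) 1-8(w=6)}
step 4: add edge 3-6 (w=7); MST = {0-5(w=3) 1-2(w=1) 1-8(w=6) 3-6(w=7)}
step 5: add edge 0-7 (w=8); MST = {0-5(w=3) 0-7(w=8) 1-2(w=1) 1-8(w=6) 3-6(w=7)}
step 6: add edge 0-6 (w=10); MST = {0-5(w=3) 0-6(w=10) 0-7(w=8) 1-2(w=1) 1-8(w=6) 3-6(w=7)}
step 7: add edge 4-6 (w=10); MST = {0-5(w=3) 0-6(w=10) 0-7(w=8) 1-2(w=1) 1-8(w=6) 3-6(w=7) 4-6(w=10)}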